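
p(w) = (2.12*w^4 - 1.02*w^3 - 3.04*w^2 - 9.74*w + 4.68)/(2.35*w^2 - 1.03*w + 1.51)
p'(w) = (1.03 - 4.7*w)*(2.12*w^4 - 1.02*w^3 - 3.04*w^2 - 9.74*w + 4.68)/(2.35*w^2 - 1.03*w + 1.51)^2 + (8.48*w^3 - 3.06*w^2 - 6.08*w - 9.74)/(2.35*w^2 - 1.03*w + 1.51)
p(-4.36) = 16.58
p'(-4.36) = -7.65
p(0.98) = -2.46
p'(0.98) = -0.67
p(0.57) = -1.08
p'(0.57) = -6.43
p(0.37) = 0.45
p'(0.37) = -8.48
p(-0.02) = 3.18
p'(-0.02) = -3.95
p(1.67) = -1.31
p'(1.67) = 3.16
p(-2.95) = 7.75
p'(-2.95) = -4.83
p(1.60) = -1.53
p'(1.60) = 2.95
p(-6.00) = 31.66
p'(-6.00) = -10.72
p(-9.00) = 72.09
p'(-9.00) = -16.21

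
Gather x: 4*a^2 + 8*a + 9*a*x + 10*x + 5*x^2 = 4*a^2 + 8*a + 5*x^2 + x*(9*a + 10)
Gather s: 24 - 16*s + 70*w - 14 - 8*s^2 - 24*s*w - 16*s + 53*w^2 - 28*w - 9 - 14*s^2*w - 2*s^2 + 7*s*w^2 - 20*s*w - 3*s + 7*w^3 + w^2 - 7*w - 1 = s^2*(-14*w - 10) + s*(7*w^2 - 44*w - 35) + 7*w^3 + 54*w^2 + 35*w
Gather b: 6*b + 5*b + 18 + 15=11*b + 33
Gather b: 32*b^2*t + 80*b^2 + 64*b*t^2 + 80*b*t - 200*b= b^2*(32*t + 80) + b*(64*t^2 + 80*t - 200)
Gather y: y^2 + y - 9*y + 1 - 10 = y^2 - 8*y - 9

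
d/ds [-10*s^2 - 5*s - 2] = -20*s - 5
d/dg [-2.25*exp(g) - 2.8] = -2.25*exp(g)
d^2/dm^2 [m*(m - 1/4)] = 2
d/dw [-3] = 0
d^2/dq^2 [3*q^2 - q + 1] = 6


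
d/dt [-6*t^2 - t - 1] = -12*t - 1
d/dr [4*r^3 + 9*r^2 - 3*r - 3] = 12*r^2 + 18*r - 3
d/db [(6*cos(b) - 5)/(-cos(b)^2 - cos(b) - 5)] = (6*sin(b)^2 + 10*cos(b) + 29)*sin(b)/(cos(b)^2 + cos(b) + 5)^2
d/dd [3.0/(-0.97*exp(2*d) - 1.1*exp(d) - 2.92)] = (5.82*exp(d) + 3.3)*exp(d)/(0.97*exp(2*d) + 1.1*exp(d) + 2.92)^2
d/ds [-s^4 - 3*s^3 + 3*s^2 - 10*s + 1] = -4*s^3 - 9*s^2 + 6*s - 10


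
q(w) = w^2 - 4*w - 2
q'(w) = 2*w - 4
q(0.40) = -3.44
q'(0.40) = -3.20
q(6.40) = 13.36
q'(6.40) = 8.80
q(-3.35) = 22.62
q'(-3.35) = -10.70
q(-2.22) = 11.81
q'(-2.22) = -8.44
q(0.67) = -4.23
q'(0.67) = -2.66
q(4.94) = 2.64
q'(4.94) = 5.88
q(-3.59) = 25.25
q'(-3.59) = -11.18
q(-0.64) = 0.97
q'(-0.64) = -5.28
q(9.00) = 43.00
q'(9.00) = 14.00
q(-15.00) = 283.00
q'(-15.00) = -34.00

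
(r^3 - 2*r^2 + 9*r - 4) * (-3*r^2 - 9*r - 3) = -3*r^5 - 3*r^4 - 12*r^3 - 63*r^2 + 9*r + 12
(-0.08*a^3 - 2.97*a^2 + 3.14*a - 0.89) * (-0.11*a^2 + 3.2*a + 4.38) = 0.0088*a^5 + 0.0707*a^4 - 10.1998*a^3 - 2.8627*a^2 + 10.9052*a - 3.8982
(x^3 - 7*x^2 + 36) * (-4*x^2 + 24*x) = -4*x^5 + 52*x^4 - 168*x^3 - 144*x^2 + 864*x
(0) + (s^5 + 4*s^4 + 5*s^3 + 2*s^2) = s^5 + 4*s^4 + 5*s^3 + 2*s^2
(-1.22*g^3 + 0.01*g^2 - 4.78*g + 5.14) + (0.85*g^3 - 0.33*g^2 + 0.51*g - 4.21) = -0.37*g^3 - 0.32*g^2 - 4.27*g + 0.93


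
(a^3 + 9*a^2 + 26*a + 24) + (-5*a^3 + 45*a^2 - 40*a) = -4*a^3 + 54*a^2 - 14*a + 24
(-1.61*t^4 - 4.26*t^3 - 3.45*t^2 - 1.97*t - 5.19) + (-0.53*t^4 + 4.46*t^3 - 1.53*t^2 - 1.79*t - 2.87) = -2.14*t^4 + 0.2*t^3 - 4.98*t^2 - 3.76*t - 8.06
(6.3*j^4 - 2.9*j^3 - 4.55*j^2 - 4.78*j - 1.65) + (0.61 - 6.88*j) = 6.3*j^4 - 2.9*j^3 - 4.55*j^2 - 11.66*j - 1.04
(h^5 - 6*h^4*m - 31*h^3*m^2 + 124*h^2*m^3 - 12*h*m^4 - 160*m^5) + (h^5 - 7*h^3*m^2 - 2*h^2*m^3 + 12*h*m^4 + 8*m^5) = 2*h^5 - 6*h^4*m - 38*h^3*m^2 + 122*h^2*m^3 - 152*m^5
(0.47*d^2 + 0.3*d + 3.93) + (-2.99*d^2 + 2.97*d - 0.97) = -2.52*d^2 + 3.27*d + 2.96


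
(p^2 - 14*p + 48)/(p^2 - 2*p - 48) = (p - 6)/(p + 6)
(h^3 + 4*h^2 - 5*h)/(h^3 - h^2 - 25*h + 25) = h/(h - 5)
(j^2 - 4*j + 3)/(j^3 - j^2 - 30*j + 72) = (j - 1)/(j^2 + 2*j - 24)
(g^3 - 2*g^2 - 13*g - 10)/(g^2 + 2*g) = g - 4 - 5/g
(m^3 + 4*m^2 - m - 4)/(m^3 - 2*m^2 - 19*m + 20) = (m + 1)/(m - 5)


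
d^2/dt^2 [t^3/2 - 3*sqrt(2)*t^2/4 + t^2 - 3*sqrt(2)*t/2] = 3*t - 3*sqrt(2)/2 + 2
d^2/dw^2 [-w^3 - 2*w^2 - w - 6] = -6*w - 4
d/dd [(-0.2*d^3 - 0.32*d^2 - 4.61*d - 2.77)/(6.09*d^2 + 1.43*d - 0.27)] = (-1.218*d^4 - 0.572*d^3 + 27.7793*d^2 + 33.9114*d + 5.2058)/(37.0881*d^4 + 17.4174*d^3 - 1.2437*d^2 - 0.7722*d + 0.0729)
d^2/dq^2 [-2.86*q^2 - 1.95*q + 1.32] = -5.72000000000000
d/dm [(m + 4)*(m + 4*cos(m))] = m - (m + 4)*(4*sin(m) - 1) + 4*cos(m)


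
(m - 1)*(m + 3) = m^2 + 2*m - 3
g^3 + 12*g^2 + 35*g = g*(g + 5)*(g + 7)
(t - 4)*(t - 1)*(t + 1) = t^3 - 4*t^2 - t + 4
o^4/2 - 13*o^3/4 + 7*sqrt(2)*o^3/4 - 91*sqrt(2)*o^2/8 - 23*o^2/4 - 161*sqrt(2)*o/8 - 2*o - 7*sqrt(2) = (o/2 + 1/2)*(o - 8)*(o + 1/2)*(o + 7*sqrt(2)/2)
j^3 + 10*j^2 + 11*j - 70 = (j - 2)*(j + 5)*(j + 7)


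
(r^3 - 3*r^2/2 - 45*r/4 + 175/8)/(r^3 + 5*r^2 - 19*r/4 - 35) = (r - 5/2)/(r + 4)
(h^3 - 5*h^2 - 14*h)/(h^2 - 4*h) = (h^2 - 5*h - 14)/(h - 4)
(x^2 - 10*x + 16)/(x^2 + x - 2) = (x^2 - 10*x + 16)/(x^2 + x - 2)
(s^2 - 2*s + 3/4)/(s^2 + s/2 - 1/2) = (s - 3/2)/(s + 1)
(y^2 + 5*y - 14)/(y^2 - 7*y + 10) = (y + 7)/(y - 5)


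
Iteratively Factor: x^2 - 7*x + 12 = (x - 3)*(x - 4)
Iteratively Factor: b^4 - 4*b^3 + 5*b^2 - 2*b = (b - 2)*(b^3 - 2*b^2 + b) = b*(b - 2)*(b^2 - 2*b + 1) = b*(b - 2)*(b - 1)*(b - 1)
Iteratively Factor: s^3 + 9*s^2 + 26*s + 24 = (s + 4)*(s^2 + 5*s + 6) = (s + 3)*(s + 4)*(s + 2)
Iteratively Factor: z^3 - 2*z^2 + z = (z)*(z^2 - 2*z + 1) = z*(z - 1)*(z - 1)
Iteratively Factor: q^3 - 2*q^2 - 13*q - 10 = (q + 2)*(q^2 - 4*q - 5) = (q + 1)*(q + 2)*(q - 5)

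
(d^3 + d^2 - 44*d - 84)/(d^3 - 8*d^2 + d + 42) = (d + 6)/(d - 3)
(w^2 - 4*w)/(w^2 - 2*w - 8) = w/(w + 2)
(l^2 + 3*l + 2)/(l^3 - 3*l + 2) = (l + 1)/(l^2 - 2*l + 1)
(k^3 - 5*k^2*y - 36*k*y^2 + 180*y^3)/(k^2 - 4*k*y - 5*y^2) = (k^2 - 36*y^2)/(k + y)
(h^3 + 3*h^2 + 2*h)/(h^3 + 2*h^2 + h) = (h + 2)/(h + 1)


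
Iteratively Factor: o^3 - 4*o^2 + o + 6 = (o + 1)*(o^2 - 5*o + 6) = (o - 2)*(o + 1)*(o - 3)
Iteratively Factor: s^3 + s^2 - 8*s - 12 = (s - 3)*(s^2 + 4*s + 4) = (s - 3)*(s + 2)*(s + 2)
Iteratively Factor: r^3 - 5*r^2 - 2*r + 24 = (r + 2)*(r^2 - 7*r + 12) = (r - 3)*(r + 2)*(r - 4)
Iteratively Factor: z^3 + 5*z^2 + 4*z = (z)*(z^2 + 5*z + 4) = z*(z + 1)*(z + 4)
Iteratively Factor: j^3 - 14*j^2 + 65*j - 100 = (j - 5)*(j^2 - 9*j + 20) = (j - 5)*(j - 4)*(j - 5)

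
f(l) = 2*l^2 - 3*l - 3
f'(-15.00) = -63.00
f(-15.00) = 492.00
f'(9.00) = 33.00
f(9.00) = 132.00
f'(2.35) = 6.40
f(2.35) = 1.00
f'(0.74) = -0.04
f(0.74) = -4.12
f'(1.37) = 2.48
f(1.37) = -3.36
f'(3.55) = 11.20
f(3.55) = 11.56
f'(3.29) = 10.16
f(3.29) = 8.78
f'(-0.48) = -4.92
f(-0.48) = -1.10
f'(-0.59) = -5.36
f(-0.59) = -0.53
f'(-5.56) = -25.24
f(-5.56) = 75.51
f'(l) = 4*l - 3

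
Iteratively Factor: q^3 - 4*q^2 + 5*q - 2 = (q - 2)*(q^2 - 2*q + 1) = (q - 2)*(q - 1)*(q - 1)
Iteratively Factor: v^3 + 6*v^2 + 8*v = (v + 4)*(v^2 + 2*v) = (v + 2)*(v + 4)*(v)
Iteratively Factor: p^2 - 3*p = (p)*(p - 3)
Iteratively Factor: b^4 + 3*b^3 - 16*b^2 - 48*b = (b + 4)*(b^3 - b^2 - 12*b) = b*(b + 4)*(b^2 - b - 12) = b*(b - 4)*(b + 4)*(b + 3)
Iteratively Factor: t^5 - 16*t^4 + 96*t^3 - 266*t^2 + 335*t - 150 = (t - 5)*(t^4 - 11*t^3 + 41*t^2 - 61*t + 30) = (t - 5)*(t - 1)*(t^3 - 10*t^2 + 31*t - 30) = (t - 5)^2*(t - 1)*(t^2 - 5*t + 6) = (t - 5)^2*(t - 2)*(t - 1)*(t - 3)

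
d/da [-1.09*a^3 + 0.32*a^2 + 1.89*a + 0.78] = -3.27*a^2 + 0.64*a + 1.89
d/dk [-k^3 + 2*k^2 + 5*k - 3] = -3*k^2 + 4*k + 5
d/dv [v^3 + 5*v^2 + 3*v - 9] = 3*v^2 + 10*v + 3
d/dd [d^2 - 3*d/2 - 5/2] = 2*d - 3/2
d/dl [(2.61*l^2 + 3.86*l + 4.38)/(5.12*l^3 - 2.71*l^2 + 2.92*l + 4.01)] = (-13.3632*l^4 - 39.5264*l^3 - 49.195*l^2 + 44.6718*l + 2.689)/(26.2144*l^6 - 27.7504*l^5 + 37.2449*l^4 + 25.236*l^3 - 13.2078*l^2 + 23.4184*l + 16.0801)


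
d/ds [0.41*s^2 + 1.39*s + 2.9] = 0.82*s + 1.39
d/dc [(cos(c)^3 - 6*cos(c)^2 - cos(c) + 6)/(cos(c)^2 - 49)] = (-cos(c)^4 + 146*cos(c)^2 - 576*cos(c) - 49)*sin(c)/((cos(c) - 7)^2*(cos(c) + 7)^2)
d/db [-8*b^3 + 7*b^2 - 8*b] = -24*b^2 + 14*b - 8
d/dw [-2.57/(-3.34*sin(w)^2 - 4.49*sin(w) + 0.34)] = -(17.1676*sin(w) + 11.5393)*cos(w)/(3.34*sin(w)^2 + 4.49*sin(w) - 0.34)^2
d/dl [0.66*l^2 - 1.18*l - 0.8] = 1.32*l - 1.18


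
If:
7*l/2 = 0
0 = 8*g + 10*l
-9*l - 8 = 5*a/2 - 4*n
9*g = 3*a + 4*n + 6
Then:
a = -28/11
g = 0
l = 0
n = 9/22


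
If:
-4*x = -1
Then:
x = 1/4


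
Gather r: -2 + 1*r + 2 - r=0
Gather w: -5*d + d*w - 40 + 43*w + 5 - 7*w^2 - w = -5*d - 7*w^2 + w*(d + 42) - 35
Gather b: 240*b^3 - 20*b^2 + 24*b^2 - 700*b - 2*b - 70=240*b^3 + 4*b^2 - 702*b - 70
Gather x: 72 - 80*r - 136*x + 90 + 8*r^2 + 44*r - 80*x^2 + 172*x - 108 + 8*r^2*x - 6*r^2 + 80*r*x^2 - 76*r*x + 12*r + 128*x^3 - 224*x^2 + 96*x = 2*r^2 - 24*r + 128*x^3 + x^2*(80*r - 304) + x*(8*r^2 - 76*r + 132) + 54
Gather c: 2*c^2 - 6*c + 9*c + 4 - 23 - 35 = 2*c^2 + 3*c - 54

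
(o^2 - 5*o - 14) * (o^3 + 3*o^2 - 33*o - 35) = o^5 - 2*o^4 - 62*o^3 + 88*o^2 + 637*o + 490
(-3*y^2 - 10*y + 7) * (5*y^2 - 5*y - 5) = -15*y^4 - 35*y^3 + 100*y^2 + 15*y - 35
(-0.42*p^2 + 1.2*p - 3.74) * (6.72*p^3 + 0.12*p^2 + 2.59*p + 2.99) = -2.8224*p^5 + 8.0136*p^4 - 26.0766*p^3 + 1.4034*p^2 - 6.0986*p - 11.1826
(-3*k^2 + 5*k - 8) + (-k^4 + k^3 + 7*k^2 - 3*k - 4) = -k^4 + k^3 + 4*k^2 + 2*k - 12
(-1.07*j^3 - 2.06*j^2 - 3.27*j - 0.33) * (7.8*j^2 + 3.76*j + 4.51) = -8.346*j^5 - 20.0912*j^4 - 38.0773*j^3 - 24.1598*j^2 - 15.9885*j - 1.4883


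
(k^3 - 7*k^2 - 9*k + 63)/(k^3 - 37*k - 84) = (k - 3)/(k + 4)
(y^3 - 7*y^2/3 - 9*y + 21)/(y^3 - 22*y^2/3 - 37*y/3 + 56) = (y - 3)/(y - 8)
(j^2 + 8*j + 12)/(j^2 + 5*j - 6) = (j + 2)/(j - 1)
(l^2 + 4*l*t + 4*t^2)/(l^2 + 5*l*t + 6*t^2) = (l + 2*t)/(l + 3*t)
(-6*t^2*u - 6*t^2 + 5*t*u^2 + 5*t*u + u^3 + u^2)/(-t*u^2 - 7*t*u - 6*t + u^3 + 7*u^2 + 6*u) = (6*t + u)/(u + 6)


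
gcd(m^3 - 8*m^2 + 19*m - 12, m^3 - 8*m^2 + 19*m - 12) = m^3 - 8*m^2 + 19*m - 12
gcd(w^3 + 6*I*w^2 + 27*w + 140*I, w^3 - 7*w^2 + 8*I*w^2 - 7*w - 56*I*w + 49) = w + 7*I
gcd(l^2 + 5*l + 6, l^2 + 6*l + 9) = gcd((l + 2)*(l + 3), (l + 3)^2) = l + 3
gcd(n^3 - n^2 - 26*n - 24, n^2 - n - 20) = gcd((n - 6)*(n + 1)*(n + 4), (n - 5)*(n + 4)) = n + 4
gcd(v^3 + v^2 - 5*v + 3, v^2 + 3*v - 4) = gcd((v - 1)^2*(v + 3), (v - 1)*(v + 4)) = v - 1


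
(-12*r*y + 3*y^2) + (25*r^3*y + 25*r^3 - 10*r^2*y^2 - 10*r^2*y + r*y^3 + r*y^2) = 25*r^3*y + 25*r^3 - 10*r^2*y^2 - 10*r^2*y + r*y^3 + r*y^2 - 12*r*y + 3*y^2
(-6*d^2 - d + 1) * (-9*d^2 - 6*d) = 54*d^4 + 45*d^3 - 3*d^2 - 6*d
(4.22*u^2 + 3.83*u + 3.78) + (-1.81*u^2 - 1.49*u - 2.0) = 2.41*u^2 + 2.34*u + 1.78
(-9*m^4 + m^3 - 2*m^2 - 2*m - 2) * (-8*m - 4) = 72*m^5 + 28*m^4 + 12*m^3 + 24*m^2 + 24*m + 8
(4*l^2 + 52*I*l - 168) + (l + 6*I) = 4*l^2 + l + 52*I*l - 168 + 6*I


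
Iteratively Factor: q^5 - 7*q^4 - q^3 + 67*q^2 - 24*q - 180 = (q + 2)*(q^4 - 9*q^3 + 17*q^2 + 33*q - 90) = (q - 3)*(q + 2)*(q^3 - 6*q^2 - q + 30) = (q - 5)*(q - 3)*(q + 2)*(q^2 - q - 6) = (q - 5)*(q - 3)*(q + 2)^2*(q - 3)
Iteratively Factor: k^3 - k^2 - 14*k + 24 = (k + 4)*(k^2 - 5*k + 6) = (k - 2)*(k + 4)*(k - 3)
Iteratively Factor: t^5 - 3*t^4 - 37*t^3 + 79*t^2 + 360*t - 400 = (t + 4)*(t^4 - 7*t^3 - 9*t^2 + 115*t - 100) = (t + 4)^2*(t^3 - 11*t^2 + 35*t - 25) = (t - 5)*(t + 4)^2*(t^2 - 6*t + 5) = (t - 5)^2*(t + 4)^2*(t - 1)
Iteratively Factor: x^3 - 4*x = (x)*(x^2 - 4) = x*(x - 2)*(x + 2)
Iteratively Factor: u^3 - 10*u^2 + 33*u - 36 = (u - 3)*(u^2 - 7*u + 12) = (u - 4)*(u - 3)*(u - 3)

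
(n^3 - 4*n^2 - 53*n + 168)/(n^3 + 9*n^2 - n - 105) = (n - 8)/(n + 5)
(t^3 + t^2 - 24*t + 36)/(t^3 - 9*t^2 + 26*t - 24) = (t + 6)/(t - 4)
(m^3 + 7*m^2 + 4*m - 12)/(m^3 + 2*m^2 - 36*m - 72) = (m - 1)/(m - 6)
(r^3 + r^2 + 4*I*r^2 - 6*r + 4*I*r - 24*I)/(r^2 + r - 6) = r + 4*I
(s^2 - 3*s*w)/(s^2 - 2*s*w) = (s - 3*w)/(s - 2*w)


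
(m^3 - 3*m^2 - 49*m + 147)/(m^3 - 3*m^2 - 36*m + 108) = (m^2 - 49)/(m^2 - 36)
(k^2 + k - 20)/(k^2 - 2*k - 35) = (k - 4)/(k - 7)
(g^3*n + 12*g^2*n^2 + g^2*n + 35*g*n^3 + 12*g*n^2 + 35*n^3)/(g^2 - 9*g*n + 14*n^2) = n*(g^3 + 12*g^2*n + g^2 + 35*g*n^2 + 12*g*n + 35*n^2)/(g^2 - 9*g*n + 14*n^2)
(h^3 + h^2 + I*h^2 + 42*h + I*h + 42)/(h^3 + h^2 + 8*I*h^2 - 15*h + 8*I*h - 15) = (h^2 + I*h + 42)/(h^2 + 8*I*h - 15)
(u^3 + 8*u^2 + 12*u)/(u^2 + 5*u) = (u^2 + 8*u + 12)/(u + 5)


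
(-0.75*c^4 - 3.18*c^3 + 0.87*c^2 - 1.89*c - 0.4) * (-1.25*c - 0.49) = 0.9375*c^5 + 4.3425*c^4 + 0.4707*c^3 + 1.9362*c^2 + 1.4261*c + 0.196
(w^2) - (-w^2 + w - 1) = 2*w^2 - w + 1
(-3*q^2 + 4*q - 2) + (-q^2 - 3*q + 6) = -4*q^2 + q + 4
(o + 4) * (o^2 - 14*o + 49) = o^3 - 10*o^2 - 7*o + 196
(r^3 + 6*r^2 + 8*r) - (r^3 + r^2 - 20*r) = 5*r^2 + 28*r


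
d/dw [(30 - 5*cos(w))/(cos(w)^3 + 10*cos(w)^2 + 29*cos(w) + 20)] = 5*(237*cos(w)/2 + 4*cos(2*w) - cos(3*w)/2 + 198)*sin(w)/(cos(w)^3 + 10*cos(w)^2 + 29*cos(w) + 20)^2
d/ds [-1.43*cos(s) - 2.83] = 1.43*sin(s)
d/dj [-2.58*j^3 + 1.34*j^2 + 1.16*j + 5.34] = -7.74*j^2 + 2.68*j + 1.16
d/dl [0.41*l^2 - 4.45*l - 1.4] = 0.82*l - 4.45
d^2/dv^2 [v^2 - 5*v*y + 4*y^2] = 2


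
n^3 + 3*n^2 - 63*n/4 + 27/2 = (n - 3/2)^2*(n + 6)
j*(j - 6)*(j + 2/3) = j^3 - 16*j^2/3 - 4*j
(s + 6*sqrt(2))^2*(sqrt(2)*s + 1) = sqrt(2)*s^3 + 25*s^2 + 84*sqrt(2)*s + 72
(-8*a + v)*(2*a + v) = -16*a^2 - 6*a*v + v^2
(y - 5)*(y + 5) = y^2 - 25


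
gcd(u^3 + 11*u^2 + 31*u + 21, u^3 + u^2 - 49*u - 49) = u^2 + 8*u + 7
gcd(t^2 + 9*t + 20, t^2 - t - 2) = 1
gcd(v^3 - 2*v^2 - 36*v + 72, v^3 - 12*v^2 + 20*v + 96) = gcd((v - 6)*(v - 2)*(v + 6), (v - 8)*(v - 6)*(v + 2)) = v - 6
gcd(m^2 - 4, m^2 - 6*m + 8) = m - 2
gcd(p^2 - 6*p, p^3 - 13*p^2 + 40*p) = p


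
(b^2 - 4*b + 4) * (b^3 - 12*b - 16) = b^5 - 4*b^4 - 8*b^3 + 32*b^2 + 16*b - 64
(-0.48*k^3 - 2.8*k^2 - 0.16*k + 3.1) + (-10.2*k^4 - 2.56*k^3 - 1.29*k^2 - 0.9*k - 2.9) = -10.2*k^4 - 3.04*k^3 - 4.09*k^2 - 1.06*k + 0.2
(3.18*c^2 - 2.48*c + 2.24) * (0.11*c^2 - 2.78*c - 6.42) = 0.3498*c^4 - 9.1132*c^3 - 13.2748*c^2 + 9.6944*c - 14.3808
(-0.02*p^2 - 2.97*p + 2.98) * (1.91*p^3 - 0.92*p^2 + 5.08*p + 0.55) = -0.0382*p^5 - 5.6543*p^4 + 8.3226*p^3 - 17.8402*p^2 + 13.5049*p + 1.639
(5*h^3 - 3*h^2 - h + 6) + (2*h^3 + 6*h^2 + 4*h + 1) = 7*h^3 + 3*h^2 + 3*h + 7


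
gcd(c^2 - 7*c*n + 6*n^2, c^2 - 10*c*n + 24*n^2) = c - 6*n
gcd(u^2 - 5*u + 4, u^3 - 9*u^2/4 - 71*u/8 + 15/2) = u - 4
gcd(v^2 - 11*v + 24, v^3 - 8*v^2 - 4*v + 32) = v - 8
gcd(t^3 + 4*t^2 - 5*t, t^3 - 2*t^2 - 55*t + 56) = t - 1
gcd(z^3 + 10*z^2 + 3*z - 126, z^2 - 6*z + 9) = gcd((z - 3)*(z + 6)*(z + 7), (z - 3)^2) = z - 3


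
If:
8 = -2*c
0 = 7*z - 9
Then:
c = -4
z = 9/7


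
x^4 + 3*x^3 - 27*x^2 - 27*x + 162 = (x - 3)^2*(x + 3)*(x + 6)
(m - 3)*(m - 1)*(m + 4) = m^3 - 13*m + 12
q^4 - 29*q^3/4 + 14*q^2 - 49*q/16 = q*(q - 7/2)^2*(q - 1/4)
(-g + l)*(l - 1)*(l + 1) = -g*l^2 + g + l^3 - l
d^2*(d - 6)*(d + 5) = d^4 - d^3 - 30*d^2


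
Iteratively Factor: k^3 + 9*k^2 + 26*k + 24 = (k + 4)*(k^2 + 5*k + 6) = (k + 3)*(k + 4)*(k + 2)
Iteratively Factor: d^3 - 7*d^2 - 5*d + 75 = (d + 3)*(d^2 - 10*d + 25) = (d - 5)*(d + 3)*(d - 5)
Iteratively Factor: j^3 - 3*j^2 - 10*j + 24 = (j + 3)*(j^2 - 6*j + 8) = (j - 4)*(j + 3)*(j - 2)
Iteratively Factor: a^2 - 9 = (a - 3)*(a + 3)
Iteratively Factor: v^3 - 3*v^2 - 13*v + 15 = (v - 5)*(v^2 + 2*v - 3) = (v - 5)*(v - 1)*(v + 3)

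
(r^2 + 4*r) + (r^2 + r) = 2*r^2 + 5*r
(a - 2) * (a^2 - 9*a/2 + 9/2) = a^3 - 13*a^2/2 + 27*a/2 - 9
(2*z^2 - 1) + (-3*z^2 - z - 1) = -z^2 - z - 2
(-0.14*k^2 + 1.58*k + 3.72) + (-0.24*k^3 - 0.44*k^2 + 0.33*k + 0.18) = -0.24*k^3 - 0.58*k^2 + 1.91*k + 3.9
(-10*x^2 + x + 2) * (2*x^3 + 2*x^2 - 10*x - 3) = -20*x^5 - 18*x^4 + 106*x^3 + 24*x^2 - 23*x - 6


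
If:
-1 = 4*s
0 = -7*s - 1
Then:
No Solution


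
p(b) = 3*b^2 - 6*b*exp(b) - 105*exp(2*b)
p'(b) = -6*b*exp(b) + 6*b - 210*exp(2*b) - 6*exp(b)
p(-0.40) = -45.09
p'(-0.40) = -99.17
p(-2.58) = 20.54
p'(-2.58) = -15.97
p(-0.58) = -29.96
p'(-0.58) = -70.72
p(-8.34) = 208.68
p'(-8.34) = -50.03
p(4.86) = -1751652.18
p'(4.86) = -3500428.72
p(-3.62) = 39.82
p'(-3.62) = -21.45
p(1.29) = -1408.82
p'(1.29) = -2813.57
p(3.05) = -47173.57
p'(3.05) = -94124.93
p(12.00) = -2781369541546.55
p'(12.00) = -5562728342068.86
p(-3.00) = 27.64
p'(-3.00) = -17.92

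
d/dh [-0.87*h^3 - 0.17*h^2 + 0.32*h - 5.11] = -2.61*h^2 - 0.34*h + 0.32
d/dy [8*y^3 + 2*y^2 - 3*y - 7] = 24*y^2 + 4*y - 3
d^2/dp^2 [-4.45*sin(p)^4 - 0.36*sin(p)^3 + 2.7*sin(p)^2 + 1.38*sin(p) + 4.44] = 71.2*sin(p)^4 + 3.24*sin(p)^3 - 64.2*sin(p)^2 - 3.54*sin(p) + 5.4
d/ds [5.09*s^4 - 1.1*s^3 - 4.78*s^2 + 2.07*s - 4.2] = 20.36*s^3 - 3.3*s^2 - 9.56*s + 2.07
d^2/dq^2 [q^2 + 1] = 2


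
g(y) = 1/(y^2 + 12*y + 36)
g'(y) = (-2*y - 12)/(y^2 + 12*y + 36)^2 = 2*(-y - 6)/(y^2 + 12*y + 36)^2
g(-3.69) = 0.19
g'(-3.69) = -0.16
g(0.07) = 0.03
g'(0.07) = -0.01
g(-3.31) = 0.14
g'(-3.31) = -0.10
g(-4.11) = 0.28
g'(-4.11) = -0.30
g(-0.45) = 0.03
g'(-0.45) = -0.01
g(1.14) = 0.02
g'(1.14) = -0.01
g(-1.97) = 0.06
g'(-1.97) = -0.03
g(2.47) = 0.01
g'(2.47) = -0.00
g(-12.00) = 0.03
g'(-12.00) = 0.01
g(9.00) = 0.00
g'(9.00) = 0.00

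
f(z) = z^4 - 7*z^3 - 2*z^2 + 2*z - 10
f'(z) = 4*z^3 - 21*z^2 - 4*z + 2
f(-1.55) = 13.93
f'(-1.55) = -57.15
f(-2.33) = 92.50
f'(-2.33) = -153.28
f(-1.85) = 35.49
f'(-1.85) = -87.80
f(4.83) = -291.51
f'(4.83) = -56.51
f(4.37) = -258.94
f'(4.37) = -82.70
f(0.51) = -10.36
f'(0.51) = -4.97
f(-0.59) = -10.32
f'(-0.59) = -3.77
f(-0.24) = -10.50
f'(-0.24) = 1.70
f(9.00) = 1304.00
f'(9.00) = 1181.00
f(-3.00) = 236.00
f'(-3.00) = -283.00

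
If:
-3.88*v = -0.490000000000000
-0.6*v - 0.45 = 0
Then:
No Solution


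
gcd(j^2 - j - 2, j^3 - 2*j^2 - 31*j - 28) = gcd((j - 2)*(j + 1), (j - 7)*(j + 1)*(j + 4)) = j + 1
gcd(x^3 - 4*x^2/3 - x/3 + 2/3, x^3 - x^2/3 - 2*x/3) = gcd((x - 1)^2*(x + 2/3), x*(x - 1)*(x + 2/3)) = x^2 - x/3 - 2/3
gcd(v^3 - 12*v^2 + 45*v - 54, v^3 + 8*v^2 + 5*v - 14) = 1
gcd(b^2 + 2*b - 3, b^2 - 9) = b + 3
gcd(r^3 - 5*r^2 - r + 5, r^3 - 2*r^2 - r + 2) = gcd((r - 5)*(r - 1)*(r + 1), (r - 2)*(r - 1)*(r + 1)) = r^2 - 1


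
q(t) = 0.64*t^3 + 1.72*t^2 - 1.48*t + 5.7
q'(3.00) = 26.12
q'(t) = 1.92*t^2 + 3.44*t - 1.48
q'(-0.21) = -2.12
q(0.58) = 5.55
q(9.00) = 598.26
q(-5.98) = -60.80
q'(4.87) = 60.81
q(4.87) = 113.21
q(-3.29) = 6.40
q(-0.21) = 6.08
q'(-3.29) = 7.98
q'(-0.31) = -2.36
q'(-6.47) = 56.64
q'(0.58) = 1.16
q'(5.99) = 88.02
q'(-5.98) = 46.61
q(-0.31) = 6.31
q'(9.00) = 185.00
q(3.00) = 34.02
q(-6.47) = -86.06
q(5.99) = 196.10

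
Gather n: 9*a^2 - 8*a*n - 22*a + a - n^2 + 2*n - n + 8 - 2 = 9*a^2 - 21*a - n^2 + n*(1 - 8*a) + 6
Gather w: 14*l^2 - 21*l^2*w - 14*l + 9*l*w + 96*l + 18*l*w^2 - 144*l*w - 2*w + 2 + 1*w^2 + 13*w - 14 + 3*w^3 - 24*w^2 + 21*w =14*l^2 + 82*l + 3*w^3 + w^2*(18*l - 23) + w*(-21*l^2 - 135*l + 32) - 12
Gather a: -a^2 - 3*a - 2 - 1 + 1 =-a^2 - 3*a - 2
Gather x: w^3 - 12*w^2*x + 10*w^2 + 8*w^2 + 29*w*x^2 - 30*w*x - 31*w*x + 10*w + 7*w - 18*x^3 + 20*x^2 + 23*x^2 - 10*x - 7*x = w^3 + 18*w^2 + 17*w - 18*x^3 + x^2*(29*w + 43) + x*(-12*w^2 - 61*w - 17)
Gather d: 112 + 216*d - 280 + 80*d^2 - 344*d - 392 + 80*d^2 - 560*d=160*d^2 - 688*d - 560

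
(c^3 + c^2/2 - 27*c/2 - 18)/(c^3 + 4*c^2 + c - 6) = (c^2 - 5*c/2 - 6)/(c^2 + c - 2)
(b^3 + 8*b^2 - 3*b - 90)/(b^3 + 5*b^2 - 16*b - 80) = (b^2 + 3*b - 18)/(b^2 - 16)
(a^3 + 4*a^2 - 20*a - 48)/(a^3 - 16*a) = (a^2 + 8*a + 12)/(a*(a + 4))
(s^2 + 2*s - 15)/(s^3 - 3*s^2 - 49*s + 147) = (s + 5)/(s^2 - 49)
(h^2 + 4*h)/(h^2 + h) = (h + 4)/(h + 1)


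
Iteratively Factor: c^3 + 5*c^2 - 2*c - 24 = (c + 4)*(c^2 + c - 6) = (c + 3)*(c + 4)*(c - 2)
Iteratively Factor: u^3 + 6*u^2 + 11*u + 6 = (u + 3)*(u^2 + 3*u + 2) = (u + 2)*(u + 3)*(u + 1)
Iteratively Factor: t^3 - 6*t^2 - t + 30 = (t - 3)*(t^2 - 3*t - 10) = (t - 5)*(t - 3)*(t + 2)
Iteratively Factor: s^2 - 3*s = (s)*(s - 3)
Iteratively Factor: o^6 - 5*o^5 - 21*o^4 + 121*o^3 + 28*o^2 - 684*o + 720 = (o + 3)*(o^5 - 8*o^4 + 3*o^3 + 112*o^2 - 308*o + 240) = (o - 5)*(o + 3)*(o^4 - 3*o^3 - 12*o^2 + 52*o - 48) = (o - 5)*(o + 3)*(o + 4)*(o^3 - 7*o^2 + 16*o - 12) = (o - 5)*(o - 3)*(o + 3)*(o + 4)*(o^2 - 4*o + 4) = (o - 5)*(o - 3)*(o - 2)*(o + 3)*(o + 4)*(o - 2)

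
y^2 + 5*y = y*(y + 5)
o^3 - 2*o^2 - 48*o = o*(o - 8)*(o + 6)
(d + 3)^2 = d^2 + 6*d + 9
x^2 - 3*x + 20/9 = (x - 5/3)*(x - 4/3)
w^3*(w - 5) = w^4 - 5*w^3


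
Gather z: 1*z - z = 0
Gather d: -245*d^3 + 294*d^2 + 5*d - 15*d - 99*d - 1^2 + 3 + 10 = -245*d^3 + 294*d^2 - 109*d + 12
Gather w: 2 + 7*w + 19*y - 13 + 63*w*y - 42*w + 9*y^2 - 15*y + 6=w*(63*y - 35) + 9*y^2 + 4*y - 5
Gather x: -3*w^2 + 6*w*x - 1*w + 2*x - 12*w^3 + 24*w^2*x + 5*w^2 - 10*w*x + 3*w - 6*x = -12*w^3 + 2*w^2 + 2*w + x*(24*w^2 - 4*w - 4)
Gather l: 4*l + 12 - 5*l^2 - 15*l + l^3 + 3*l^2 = l^3 - 2*l^2 - 11*l + 12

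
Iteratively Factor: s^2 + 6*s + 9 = (s + 3)*(s + 3)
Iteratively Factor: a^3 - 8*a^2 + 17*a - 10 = (a - 1)*(a^2 - 7*a + 10) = (a - 2)*(a - 1)*(a - 5)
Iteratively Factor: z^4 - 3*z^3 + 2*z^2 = (z)*(z^3 - 3*z^2 + 2*z) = z^2*(z^2 - 3*z + 2) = z^2*(z - 1)*(z - 2)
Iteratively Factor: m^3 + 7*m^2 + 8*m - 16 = (m + 4)*(m^2 + 3*m - 4) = (m - 1)*(m + 4)*(m + 4)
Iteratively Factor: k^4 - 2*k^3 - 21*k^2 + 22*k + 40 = (k + 4)*(k^3 - 6*k^2 + 3*k + 10) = (k + 1)*(k + 4)*(k^2 - 7*k + 10) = (k - 5)*(k + 1)*(k + 4)*(k - 2)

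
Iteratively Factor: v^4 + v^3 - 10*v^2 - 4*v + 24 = (v + 2)*(v^3 - v^2 - 8*v + 12) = (v - 2)*(v + 2)*(v^2 + v - 6) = (v - 2)*(v + 2)*(v + 3)*(v - 2)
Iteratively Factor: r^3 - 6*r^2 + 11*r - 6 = (r - 2)*(r^2 - 4*r + 3) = (r - 3)*(r - 2)*(r - 1)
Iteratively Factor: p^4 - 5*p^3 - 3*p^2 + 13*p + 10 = (p - 2)*(p^3 - 3*p^2 - 9*p - 5) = (p - 5)*(p - 2)*(p^2 + 2*p + 1) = (p - 5)*(p - 2)*(p + 1)*(p + 1)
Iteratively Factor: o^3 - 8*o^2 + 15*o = (o - 5)*(o^2 - 3*o) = (o - 5)*(o - 3)*(o)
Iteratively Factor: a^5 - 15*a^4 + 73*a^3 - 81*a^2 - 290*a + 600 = (a - 4)*(a^4 - 11*a^3 + 29*a^2 + 35*a - 150) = (a - 5)*(a - 4)*(a^3 - 6*a^2 - a + 30) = (a - 5)*(a - 4)*(a - 3)*(a^2 - 3*a - 10) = (a - 5)^2*(a - 4)*(a - 3)*(a + 2)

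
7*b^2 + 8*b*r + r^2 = (b + r)*(7*b + r)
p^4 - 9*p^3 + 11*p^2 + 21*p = p*(p - 7)*(p - 3)*(p + 1)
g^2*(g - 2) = g^3 - 2*g^2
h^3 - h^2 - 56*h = h*(h - 8)*(h + 7)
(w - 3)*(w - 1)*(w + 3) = w^3 - w^2 - 9*w + 9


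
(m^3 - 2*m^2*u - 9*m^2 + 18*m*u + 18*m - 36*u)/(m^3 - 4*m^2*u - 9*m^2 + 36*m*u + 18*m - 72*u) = (-m + 2*u)/(-m + 4*u)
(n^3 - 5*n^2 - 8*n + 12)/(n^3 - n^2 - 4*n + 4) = (n - 6)/(n - 2)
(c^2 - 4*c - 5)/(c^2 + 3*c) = (c^2 - 4*c - 5)/(c*(c + 3))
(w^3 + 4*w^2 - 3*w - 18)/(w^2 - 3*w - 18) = (w^2 + w - 6)/(w - 6)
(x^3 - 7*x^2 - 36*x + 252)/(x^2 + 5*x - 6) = (x^2 - 13*x + 42)/(x - 1)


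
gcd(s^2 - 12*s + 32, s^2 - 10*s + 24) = s - 4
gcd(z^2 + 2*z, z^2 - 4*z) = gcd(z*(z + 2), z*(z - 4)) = z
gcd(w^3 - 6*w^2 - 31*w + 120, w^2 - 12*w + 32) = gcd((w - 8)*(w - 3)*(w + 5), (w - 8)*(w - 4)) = w - 8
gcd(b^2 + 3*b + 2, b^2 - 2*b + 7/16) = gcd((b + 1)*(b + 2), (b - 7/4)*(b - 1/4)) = 1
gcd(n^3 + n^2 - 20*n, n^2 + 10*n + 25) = n + 5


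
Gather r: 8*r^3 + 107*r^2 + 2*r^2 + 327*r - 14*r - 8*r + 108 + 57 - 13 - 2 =8*r^3 + 109*r^2 + 305*r + 150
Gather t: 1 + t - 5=t - 4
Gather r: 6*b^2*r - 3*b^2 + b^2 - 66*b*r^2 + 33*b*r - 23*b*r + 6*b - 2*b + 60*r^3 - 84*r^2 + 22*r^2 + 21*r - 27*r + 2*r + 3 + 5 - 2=-2*b^2 + 4*b + 60*r^3 + r^2*(-66*b - 62) + r*(6*b^2 + 10*b - 4) + 6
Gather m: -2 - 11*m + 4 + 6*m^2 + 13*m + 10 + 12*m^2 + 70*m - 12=18*m^2 + 72*m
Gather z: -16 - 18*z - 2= -18*z - 18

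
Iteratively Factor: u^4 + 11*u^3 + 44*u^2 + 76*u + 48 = (u + 2)*(u^3 + 9*u^2 + 26*u + 24) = (u + 2)*(u + 3)*(u^2 + 6*u + 8) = (u + 2)^2*(u + 3)*(u + 4)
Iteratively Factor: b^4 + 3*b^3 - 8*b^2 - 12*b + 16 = (b + 2)*(b^3 + b^2 - 10*b + 8) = (b - 1)*(b + 2)*(b^2 + 2*b - 8) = (b - 1)*(b + 2)*(b + 4)*(b - 2)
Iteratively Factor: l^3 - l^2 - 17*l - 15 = (l - 5)*(l^2 + 4*l + 3) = (l - 5)*(l + 3)*(l + 1)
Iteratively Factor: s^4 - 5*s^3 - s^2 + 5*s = (s + 1)*(s^3 - 6*s^2 + 5*s) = (s - 1)*(s + 1)*(s^2 - 5*s) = (s - 5)*(s - 1)*(s + 1)*(s)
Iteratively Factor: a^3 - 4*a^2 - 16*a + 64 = (a - 4)*(a^2 - 16) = (a - 4)^2*(a + 4)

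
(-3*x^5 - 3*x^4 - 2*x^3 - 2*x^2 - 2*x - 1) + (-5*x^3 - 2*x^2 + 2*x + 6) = -3*x^5 - 3*x^4 - 7*x^3 - 4*x^2 + 5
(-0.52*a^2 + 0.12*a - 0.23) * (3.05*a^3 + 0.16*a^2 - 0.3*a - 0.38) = -1.586*a^5 + 0.2828*a^4 - 0.5263*a^3 + 0.1248*a^2 + 0.0234*a + 0.0874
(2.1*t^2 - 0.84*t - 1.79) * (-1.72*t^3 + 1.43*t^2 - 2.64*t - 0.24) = -3.612*t^5 + 4.4478*t^4 - 3.6664*t^3 - 0.8461*t^2 + 4.9272*t + 0.4296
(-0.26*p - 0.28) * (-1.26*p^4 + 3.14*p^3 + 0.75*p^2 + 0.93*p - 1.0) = 0.3276*p^5 - 0.4636*p^4 - 1.0742*p^3 - 0.4518*p^2 - 0.000400000000000011*p + 0.28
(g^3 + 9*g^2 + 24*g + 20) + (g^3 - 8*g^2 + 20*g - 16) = 2*g^3 + g^2 + 44*g + 4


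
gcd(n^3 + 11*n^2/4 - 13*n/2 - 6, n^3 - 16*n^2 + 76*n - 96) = n - 2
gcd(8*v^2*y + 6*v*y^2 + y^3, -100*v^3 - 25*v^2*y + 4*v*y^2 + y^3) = 4*v + y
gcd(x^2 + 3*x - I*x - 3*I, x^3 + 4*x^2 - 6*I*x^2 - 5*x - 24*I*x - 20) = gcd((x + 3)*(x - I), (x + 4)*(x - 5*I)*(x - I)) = x - I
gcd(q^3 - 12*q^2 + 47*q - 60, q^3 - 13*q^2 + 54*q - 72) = q^2 - 7*q + 12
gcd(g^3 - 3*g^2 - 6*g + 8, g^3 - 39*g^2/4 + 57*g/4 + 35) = g - 4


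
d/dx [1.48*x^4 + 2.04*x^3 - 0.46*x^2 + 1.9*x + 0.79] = 5.92*x^3 + 6.12*x^2 - 0.92*x + 1.9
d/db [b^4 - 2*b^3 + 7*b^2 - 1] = 2*b*(2*b^2 - 3*b + 7)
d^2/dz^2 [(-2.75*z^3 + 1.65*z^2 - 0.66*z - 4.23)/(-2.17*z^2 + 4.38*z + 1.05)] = (-2.8421709430404e-14*z^5 + 92.8965180000001*z^3 + 172.838232*z^2 - 214.012638*z + 171.867204)/(10.218313*z^6 - 61.874946*z^5 + 110.057409*z^4 - 24.148692*z^3 - 53.253585*z^2 - 14.48685*z - 1.157625)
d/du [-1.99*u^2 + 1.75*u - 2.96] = 1.75 - 3.98*u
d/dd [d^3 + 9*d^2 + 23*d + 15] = 3*d^2 + 18*d + 23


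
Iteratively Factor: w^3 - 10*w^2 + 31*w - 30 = (w - 2)*(w^2 - 8*w + 15) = (w - 3)*(w - 2)*(w - 5)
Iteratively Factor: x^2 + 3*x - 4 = (x - 1)*(x + 4)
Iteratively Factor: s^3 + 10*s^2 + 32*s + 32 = (s + 4)*(s^2 + 6*s + 8) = (s + 4)^2*(s + 2)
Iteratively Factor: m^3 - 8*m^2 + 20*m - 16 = (m - 2)*(m^2 - 6*m + 8) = (m - 2)^2*(m - 4)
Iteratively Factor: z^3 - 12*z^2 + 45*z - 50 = (z - 5)*(z^2 - 7*z + 10) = (z - 5)*(z - 2)*(z - 5)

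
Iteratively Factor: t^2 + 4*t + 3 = (t + 3)*(t + 1)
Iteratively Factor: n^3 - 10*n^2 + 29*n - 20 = (n - 5)*(n^2 - 5*n + 4) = (n - 5)*(n - 4)*(n - 1)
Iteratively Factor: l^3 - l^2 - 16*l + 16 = (l + 4)*(l^2 - 5*l + 4) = (l - 4)*(l + 4)*(l - 1)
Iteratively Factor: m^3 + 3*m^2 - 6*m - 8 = (m + 1)*(m^2 + 2*m - 8) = (m - 2)*(m + 1)*(m + 4)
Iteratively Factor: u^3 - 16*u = (u + 4)*(u^2 - 4*u) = u*(u + 4)*(u - 4)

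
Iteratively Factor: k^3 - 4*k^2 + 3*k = (k - 3)*(k^2 - k) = (k - 3)*(k - 1)*(k)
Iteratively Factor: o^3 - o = (o)*(o^2 - 1) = o*(o + 1)*(o - 1)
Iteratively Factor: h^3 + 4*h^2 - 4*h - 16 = (h + 2)*(h^2 + 2*h - 8) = (h - 2)*(h + 2)*(h + 4)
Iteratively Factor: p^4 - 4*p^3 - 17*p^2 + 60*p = (p - 5)*(p^3 + p^2 - 12*p) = p*(p - 5)*(p^2 + p - 12) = p*(p - 5)*(p - 3)*(p + 4)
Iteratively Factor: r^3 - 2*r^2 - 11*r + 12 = (r + 3)*(r^2 - 5*r + 4) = (r - 1)*(r + 3)*(r - 4)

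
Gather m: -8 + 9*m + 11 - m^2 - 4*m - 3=-m^2 + 5*m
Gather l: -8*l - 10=-8*l - 10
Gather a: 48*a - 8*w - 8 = 48*a - 8*w - 8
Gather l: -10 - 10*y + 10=-10*y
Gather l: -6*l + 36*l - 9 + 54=30*l + 45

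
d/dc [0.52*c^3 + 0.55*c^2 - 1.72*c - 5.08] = 1.56*c^2 + 1.1*c - 1.72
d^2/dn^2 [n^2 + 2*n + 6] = 2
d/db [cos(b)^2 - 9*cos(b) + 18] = (9 - 2*cos(b))*sin(b)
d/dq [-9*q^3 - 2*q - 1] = -27*q^2 - 2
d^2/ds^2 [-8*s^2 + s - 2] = -16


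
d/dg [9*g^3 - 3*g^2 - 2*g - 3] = 27*g^2 - 6*g - 2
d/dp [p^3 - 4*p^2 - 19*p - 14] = 3*p^2 - 8*p - 19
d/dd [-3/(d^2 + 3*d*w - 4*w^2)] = 3*(2*d + 3*w)/(d^2 + 3*d*w - 4*w^2)^2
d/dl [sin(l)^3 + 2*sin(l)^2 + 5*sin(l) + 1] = (3*sin(l)^2 + 4*sin(l) + 5)*cos(l)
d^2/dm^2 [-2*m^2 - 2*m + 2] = -4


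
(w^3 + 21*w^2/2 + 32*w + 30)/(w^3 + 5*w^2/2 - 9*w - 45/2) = (w^2 + 8*w + 12)/(w^2 - 9)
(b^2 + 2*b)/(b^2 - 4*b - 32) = b*(b + 2)/(b^2 - 4*b - 32)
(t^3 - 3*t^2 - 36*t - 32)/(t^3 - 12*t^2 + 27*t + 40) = (t + 4)/(t - 5)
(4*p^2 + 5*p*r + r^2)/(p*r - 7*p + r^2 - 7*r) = (4*p + r)/(r - 7)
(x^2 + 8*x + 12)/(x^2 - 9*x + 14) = (x^2 + 8*x + 12)/(x^2 - 9*x + 14)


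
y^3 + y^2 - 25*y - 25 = (y - 5)*(y + 1)*(y + 5)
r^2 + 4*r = r*(r + 4)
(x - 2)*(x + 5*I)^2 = x^3 - 2*x^2 + 10*I*x^2 - 25*x - 20*I*x + 50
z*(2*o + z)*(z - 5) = 2*o*z^2 - 10*o*z + z^3 - 5*z^2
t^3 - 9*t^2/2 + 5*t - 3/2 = (t - 3)*(t - 1)*(t - 1/2)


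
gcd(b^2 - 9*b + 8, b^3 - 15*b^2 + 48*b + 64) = b - 8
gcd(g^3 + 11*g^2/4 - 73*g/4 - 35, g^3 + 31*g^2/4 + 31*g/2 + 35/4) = g^2 + 27*g/4 + 35/4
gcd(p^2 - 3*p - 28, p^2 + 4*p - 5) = 1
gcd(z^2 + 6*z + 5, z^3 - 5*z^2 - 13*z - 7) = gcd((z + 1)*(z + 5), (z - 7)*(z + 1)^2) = z + 1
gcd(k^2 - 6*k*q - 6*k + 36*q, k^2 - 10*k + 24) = k - 6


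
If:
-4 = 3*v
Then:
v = -4/3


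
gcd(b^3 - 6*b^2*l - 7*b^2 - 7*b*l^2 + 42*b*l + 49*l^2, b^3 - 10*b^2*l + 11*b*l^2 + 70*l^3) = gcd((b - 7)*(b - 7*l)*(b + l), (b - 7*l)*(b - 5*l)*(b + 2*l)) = b - 7*l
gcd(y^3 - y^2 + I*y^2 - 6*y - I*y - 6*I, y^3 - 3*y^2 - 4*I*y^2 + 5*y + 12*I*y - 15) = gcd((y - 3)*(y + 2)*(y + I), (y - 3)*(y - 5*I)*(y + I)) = y^2 + y*(-3 + I) - 3*I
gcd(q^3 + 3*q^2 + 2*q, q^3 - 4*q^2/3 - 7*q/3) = q^2 + q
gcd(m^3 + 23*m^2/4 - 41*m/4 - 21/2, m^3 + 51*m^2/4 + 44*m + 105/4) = m^2 + 31*m/4 + 21/4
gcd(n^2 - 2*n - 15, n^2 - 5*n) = n - 5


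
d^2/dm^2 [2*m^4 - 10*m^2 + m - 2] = 24*m^2 - 20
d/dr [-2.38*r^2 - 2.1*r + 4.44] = -4.76*r - 2.1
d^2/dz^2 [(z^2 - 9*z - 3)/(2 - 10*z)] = 119/(125*z^3 - 75*z^2 + 15*z - 1)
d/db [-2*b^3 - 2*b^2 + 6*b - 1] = -6*b^2 - 4*b + 6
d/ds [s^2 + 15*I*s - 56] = 2*s + 15*I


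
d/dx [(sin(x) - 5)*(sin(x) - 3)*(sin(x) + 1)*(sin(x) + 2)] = (4*sin(x)^3 - 15*sin(x)^2 - 14*sin(x) + 29)*cos(x)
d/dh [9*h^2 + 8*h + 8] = 18*h + 8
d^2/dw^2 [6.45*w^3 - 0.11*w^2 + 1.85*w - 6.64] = 38.7*w - 0.22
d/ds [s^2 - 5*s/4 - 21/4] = 2*s - 5/4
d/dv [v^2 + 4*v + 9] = 2*v + 4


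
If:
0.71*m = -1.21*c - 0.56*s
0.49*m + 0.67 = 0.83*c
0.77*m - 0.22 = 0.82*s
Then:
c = 0.56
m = -0.42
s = -0.67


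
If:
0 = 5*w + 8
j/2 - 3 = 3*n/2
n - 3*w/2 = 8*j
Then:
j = 6/115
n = -228/115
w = -8/5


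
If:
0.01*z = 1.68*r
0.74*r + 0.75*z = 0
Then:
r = 0.00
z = 0.00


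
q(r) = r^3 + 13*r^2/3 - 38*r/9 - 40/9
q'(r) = 3*r^2 + 26*r/3 - 38/9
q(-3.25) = 20.72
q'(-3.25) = -0.70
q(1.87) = 9.35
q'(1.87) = 22.48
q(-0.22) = -3.32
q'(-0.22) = -5.98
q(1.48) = 2.04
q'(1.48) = 15.18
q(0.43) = -5.38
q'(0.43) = 0.06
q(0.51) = -5.34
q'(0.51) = 0.98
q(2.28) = 20.31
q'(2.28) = 31.13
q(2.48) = 26.99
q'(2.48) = 35.72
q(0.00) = -4.44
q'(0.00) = -4.22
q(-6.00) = -39.11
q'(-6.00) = 51.78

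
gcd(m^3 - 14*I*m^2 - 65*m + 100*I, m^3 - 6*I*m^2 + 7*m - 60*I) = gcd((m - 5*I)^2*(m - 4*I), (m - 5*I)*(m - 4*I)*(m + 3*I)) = m^2 - 9*I*m - 20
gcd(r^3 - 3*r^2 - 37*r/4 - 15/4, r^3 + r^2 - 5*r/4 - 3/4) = r^2 + 2*r + 3/4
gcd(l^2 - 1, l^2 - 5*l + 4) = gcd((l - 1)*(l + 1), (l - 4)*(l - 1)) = l - 1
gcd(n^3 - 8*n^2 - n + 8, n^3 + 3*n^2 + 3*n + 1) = n + 1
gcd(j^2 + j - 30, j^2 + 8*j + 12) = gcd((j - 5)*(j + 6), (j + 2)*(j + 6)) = j + 6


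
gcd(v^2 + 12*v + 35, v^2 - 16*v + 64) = 1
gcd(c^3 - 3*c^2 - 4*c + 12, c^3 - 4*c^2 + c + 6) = c^2 - 5*c + 6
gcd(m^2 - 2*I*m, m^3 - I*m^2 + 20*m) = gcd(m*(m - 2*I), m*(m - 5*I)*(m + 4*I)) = m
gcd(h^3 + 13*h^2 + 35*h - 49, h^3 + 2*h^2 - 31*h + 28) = h^2 + 6*h - 7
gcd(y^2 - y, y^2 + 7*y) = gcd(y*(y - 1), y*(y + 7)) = y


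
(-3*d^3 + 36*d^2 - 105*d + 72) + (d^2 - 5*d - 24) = -3*d^3 + 37*d^2 - 110*d + 48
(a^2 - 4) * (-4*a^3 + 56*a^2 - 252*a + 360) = -4*a^5 + 56*a^4 - 236*a^3 + 136*a^2 + 1008*a - 1440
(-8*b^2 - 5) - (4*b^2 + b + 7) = -12*b^2 - b - 12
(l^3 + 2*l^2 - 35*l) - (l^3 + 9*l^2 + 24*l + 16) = -7*l^2 - 59*l - 16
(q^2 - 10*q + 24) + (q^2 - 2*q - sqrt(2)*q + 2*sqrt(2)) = 2*q^2 - 12*q - sqrt(2)*q + 2*sqrt(2) + 24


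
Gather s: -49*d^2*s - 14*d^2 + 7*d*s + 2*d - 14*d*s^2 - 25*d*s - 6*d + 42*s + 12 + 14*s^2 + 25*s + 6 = -14*d^2 - 4*d + s^2*(14 - 14*d) + s*(-49*d^2 - 18*d + 67) + 18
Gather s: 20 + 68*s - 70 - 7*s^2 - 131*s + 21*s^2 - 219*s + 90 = 14*s^2 - 282*s + 40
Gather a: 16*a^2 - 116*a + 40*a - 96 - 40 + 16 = 16*a^2 - 76*a - 120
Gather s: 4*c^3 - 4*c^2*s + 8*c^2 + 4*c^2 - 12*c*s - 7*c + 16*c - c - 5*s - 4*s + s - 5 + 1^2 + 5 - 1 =4*c^3 + 12*c^2 + 8*c + s*(-4*c^2 - 12*c - 8)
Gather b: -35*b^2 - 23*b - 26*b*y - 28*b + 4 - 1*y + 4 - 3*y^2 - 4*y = -35*b^2 + b*(-26*y - 51) - 3*y^2 - 5*y + 8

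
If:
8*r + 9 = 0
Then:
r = -9/8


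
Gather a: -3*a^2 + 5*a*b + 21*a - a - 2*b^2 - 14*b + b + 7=-3*a^2 + a*(5*b + 20) - 2*b^2 - 13*b + 7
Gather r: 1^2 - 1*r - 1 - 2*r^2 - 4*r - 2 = -2*r^2 - 5*r - 2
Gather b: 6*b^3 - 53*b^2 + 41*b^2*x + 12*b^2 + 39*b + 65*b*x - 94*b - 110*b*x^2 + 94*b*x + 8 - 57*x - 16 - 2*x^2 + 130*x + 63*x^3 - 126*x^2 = 6*b^3 + b^2*(41*x - 41) + b*(-110*x^2 + 159*x - 55) + 63*x^3 - 128*x^2 + 73*x - 8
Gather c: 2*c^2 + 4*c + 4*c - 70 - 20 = 2*c^2 + 8*c - 90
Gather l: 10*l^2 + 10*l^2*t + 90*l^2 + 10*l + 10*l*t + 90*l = l^2*(10*t + 100) + l*(10*t + 100)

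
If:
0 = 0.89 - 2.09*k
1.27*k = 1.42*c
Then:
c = 0.38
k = 0.43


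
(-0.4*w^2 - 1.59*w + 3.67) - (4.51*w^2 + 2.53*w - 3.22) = -4.91*w^2 - 4.12*w + 6.89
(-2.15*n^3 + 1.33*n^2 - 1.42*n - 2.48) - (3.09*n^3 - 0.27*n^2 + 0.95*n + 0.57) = -5.24*n^3 + 1.6*n^2 - 2.37*n - 3.05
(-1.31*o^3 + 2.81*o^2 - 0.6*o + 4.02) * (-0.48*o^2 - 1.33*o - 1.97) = 0.6288*o^5 + 0.3935*o^4 - 0.8686*o^3 - 6.6673*o^2 - 4.1646*o - 7.9194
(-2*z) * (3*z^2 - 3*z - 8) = -6*z^3 + 6*z^2 + 16*z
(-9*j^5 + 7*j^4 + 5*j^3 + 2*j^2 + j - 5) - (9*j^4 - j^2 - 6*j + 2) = -9*j^5 - 2*j^4 + 5*j^3 + 3*j^2 + 7*j - 7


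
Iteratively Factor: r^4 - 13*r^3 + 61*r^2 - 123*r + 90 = (r - 3)*(r^3 - 10*r^2 + 31*r - 30) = (r - 5)*(r - 3)*(r^2 - 5*r + 6) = (r - 5)*(r - 3)*(r - 2)*(r - 3)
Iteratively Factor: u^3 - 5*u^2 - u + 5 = (u - 1)*(u^2 - 4*u - 5) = (u - 1)*(u + 1)*(u - 5)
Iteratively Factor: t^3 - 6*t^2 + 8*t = (t)*(t^2 - 6*t + 8) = t*(t - 2)*(t - 4)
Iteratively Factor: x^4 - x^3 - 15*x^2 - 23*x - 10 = (x + 1)*(x^3 - 2*x^2 - 13*x - 10) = (x - 5)*(x + 1)*(x^2 + 3*x + 2) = (x - 5)*(x + 1)^2*(x + 2)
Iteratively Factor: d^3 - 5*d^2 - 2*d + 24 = (d - 4)*(d^2 - d - 6) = (d - 4)*(d + 2)*(d - 3)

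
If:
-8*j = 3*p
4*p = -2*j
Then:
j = 0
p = 0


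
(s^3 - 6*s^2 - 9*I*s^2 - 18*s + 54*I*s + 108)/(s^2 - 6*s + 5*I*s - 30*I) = (s^2 - 9*I*s - 18)/(s + 5*I)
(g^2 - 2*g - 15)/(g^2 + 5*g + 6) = (g - 5)/(g + 2)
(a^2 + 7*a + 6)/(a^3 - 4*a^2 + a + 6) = (a + 6)/(a^2 - 5*a + 6)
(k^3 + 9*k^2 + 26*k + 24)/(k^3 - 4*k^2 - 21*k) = (k^2 + 6*k + 8)/(k*(k - 7))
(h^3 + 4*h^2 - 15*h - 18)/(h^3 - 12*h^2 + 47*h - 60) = (h^2 + 7*h + 6)/(h^2 - 9*h + 20)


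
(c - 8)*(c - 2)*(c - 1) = c^3 - 11*c^2 + 26*c - 16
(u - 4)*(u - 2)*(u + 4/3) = u^3 - 14*u^2/3 + 32/3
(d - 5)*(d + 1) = d^2 - 4*d - 5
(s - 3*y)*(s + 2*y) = s^2 - s*y - 6*y^2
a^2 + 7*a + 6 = (a + 1)*(a + 6)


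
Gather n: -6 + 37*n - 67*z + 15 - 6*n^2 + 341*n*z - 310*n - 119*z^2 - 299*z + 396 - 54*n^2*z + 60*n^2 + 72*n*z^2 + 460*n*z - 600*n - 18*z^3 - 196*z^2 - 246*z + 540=n^2*(54 - 54*z) + n*(72*z^2 + 801*z - 873) - 18*z^3 - 315*z^2 - 612*z + 945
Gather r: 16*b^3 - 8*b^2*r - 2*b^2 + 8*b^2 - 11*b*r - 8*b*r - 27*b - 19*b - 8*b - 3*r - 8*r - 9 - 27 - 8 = 16*b^3 + 6*b^2 - 54*b + r*(-8*b^2 - 19*b - 11) - 44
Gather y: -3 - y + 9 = 6 - y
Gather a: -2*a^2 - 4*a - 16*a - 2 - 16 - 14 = -2*a^2 - 20*a - 32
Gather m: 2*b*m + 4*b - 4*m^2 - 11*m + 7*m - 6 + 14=4*b - 4*m^2 + m*(2*b - 4) + 8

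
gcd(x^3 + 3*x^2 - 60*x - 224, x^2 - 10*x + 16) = x - 8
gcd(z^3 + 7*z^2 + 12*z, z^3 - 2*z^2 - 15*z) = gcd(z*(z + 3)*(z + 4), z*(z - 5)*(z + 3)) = z^2 + 3*z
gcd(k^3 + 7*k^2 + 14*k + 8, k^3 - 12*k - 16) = k + 2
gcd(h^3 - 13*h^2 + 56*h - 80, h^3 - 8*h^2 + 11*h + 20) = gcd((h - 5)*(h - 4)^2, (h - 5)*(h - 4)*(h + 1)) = h^2 - 9*h + 20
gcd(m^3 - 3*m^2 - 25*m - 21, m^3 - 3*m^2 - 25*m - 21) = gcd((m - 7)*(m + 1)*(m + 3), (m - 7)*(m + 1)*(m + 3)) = m^3 - 3*m^2 - 25*m - 21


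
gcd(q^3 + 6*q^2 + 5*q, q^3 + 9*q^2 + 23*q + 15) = q^2 + 6*q + 5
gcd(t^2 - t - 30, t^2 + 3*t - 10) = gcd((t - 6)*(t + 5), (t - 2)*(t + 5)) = t + 5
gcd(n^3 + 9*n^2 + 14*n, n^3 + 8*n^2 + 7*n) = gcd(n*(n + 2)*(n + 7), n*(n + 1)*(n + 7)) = n^2 + 7*n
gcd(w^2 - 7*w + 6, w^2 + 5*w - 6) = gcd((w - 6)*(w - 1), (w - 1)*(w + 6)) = w - 1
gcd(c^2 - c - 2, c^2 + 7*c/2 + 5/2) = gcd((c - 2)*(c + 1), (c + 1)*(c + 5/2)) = c + 1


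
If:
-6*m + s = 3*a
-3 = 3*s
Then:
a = -2*m - 1/3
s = -1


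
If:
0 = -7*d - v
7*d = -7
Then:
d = -1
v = 7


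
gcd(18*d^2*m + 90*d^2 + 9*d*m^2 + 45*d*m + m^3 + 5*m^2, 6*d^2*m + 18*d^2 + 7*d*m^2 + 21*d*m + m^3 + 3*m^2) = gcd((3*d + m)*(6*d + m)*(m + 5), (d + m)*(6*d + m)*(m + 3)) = 6*d + m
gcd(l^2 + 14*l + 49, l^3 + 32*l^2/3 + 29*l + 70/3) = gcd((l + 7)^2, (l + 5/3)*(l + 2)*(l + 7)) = l + 7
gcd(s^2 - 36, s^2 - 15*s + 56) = 1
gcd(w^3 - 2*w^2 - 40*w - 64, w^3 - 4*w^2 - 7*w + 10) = w + 2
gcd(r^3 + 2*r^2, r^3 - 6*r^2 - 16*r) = r^2 + 2*r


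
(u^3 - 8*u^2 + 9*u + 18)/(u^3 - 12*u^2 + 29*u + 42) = (u - 3)/(u - 7)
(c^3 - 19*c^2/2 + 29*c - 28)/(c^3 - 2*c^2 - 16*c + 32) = (c - 7/2)/(c + 4)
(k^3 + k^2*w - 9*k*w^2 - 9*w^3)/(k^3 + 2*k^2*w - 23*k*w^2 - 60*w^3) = (-k^2 + 2*k*w + 3*w^2)/(-k^2 + k*w + 20*w^2)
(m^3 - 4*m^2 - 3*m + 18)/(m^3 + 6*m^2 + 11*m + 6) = (m^2 - 6*m + 9)/(m^2 + 4*m + 3)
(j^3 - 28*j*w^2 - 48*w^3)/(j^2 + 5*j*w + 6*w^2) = (j^2 - 2*j*w - 24*w^2)/(j + 3*w)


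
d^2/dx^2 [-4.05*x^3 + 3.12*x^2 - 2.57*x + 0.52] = 6.24 - 24.3*x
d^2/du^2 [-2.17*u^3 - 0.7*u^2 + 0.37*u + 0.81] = -13.02*u - 1.4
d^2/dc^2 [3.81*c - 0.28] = 0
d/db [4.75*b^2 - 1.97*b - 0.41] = 9.5*b - 1.97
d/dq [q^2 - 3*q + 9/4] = 2*q - 3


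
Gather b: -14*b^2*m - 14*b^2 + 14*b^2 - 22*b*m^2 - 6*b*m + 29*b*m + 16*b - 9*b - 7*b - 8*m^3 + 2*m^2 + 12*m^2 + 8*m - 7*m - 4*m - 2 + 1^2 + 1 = -14*b^2*m + b*(-22*m^2 + 23*m) - 8*m^3 + 14*m^2 - 3*m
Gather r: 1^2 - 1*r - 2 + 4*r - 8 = 3*r - 9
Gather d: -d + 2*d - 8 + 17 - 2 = d + 7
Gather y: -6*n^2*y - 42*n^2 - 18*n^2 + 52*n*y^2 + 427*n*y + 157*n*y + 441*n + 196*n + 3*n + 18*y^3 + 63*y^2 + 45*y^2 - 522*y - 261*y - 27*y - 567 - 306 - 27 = -60*n^2 + 640*n + 18*y^3 + y^2*(52*n + 108) + y*(-6*n^2 + 584*n - 810) - 900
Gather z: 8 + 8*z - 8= 8*z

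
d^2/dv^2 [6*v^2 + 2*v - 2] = 12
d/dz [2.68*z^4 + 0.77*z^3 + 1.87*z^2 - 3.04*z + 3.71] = 10.72*z^3 + 2.31*z^2 + 3.74*z - 3.04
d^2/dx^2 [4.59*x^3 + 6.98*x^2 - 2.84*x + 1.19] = 27.54*x + 13.96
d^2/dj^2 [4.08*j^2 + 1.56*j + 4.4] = 8.16000000000000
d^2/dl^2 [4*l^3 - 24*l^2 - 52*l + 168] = 24*l - 48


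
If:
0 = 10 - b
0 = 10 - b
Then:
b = 10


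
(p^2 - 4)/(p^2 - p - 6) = (p - 2)/(p - 3)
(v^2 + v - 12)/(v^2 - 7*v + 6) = (v^2 + v - 12)/(v^2 - 7*v + 6)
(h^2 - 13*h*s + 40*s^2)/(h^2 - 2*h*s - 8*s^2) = (-h^2 + 13*h*s - 40*s^2)/(-h^2 + 2*h*s + 8*s^2)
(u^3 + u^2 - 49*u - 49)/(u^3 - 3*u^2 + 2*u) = (u^3 + u^2 - 49*u - 49)/(u*(u^2 - 3*u + 2))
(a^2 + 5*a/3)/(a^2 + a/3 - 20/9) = 3*a/(3*a - 4)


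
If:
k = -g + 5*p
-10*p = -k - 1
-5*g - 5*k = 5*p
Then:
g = 1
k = -1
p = 0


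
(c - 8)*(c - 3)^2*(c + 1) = c^4 - 13*c^3 + 43*c^2 - 15*c - 72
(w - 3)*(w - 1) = w^2 - 4*w + 3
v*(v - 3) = v^2 - 3*v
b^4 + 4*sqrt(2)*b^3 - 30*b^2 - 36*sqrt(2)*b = b*(b - 3*sqrt(2))*(b + sqrt(2))*(b + 6*sqrt(2))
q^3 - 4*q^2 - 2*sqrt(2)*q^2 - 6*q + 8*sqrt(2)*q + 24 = (q - 4)*(q - 3*sqrt(2))*(q + sqrt(2))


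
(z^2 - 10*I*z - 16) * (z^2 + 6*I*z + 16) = z^4 - 4*I*z^3 + 60*z^2 - 256*I*z - 256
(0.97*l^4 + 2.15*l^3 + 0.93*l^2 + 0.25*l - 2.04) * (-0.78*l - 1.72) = -0.7566*l^5 - 3.3454*l^4 - 4.4234*l^3 - 1.7946*l^2 + 1.1612*l + 3.5088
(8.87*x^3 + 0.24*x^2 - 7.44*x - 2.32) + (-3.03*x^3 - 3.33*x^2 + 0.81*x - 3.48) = 5.84*x^3 - 3.09*x^2 - 6.63*x - 5.8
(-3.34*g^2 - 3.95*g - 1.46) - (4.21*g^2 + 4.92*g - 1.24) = -7.55*g^2 - 8.87*g - 0.22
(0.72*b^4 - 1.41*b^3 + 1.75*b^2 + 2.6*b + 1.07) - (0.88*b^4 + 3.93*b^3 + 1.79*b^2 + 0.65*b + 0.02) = -0.16*b^4 - 5.34*b^3 - 0.04*b^2 + 1.95*b + 1.05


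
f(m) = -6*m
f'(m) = -6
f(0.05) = -0.30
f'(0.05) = -6.00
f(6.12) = -36.72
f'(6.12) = -6.00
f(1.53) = -9.18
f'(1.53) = -6.00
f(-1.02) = 6.12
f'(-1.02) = -6.00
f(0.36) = -2.16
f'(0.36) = -6.00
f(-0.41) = 2.46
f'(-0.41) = -6.00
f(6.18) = -37.08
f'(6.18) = -6.00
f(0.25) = -1.50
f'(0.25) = -6.00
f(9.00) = -54.00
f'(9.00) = -6.00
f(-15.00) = 90.00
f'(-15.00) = -6.00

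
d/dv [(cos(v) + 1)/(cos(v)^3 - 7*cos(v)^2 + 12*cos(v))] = 2*(cos(v)^3 - 2*cos(v)^2 - 7*cos(v) + 6)*sin(v)/((cos(v) - 4)^2*(cos(v) - 3)^2*cos(v)^2)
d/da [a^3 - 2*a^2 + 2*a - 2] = 3*a^2 - 4*a + 2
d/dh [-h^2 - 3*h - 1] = -2*h - 3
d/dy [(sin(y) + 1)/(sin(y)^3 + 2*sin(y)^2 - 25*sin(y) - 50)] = -(2*sin(y)^3 + 5*sin(y)^2 + 4*sin(y) + 25)*cos(y)/(sin(y)^3 + 2*sin(y)^2 - 25*sin(y) - 50)^2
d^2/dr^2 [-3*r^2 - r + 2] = -6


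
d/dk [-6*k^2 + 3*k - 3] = 3 - 12*k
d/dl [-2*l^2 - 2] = -4*l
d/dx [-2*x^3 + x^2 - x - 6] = -6*x^2 + 2*x - 1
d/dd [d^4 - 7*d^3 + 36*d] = 4*d^3 - 21*d^2 + 36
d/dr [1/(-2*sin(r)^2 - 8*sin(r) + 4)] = (sin(r) + 2)*cos(r)/(sin(r)^2 + 4*sin(r) - 2)^2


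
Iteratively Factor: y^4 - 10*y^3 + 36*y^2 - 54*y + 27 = (y - 3)*(y^3 - 7*y^2 + 15*y - 9) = (y - 3)^2*(y^2 - 4*y + 3) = (y - 3)^3*(y - 1)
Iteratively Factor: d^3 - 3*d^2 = (d)*(d^2 - 3*d) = d*(d - 3)*(d)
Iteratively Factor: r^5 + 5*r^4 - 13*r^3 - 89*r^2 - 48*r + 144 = (r + 3)*(r^4 + 2*r^3 - 19*r^2 - 32*r + 48) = (r - 4)*(r + 3)*(r^3 + 6*r^2 + 5*r - 12) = (r - 4)*(r + 3)^2*(r^2 + 3*r - 4) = (r - 4)*(r - 1)*(r + 3)^2*(r + 4)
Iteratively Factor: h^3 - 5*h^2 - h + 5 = (h - 5)*(h^2 - 1) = (h - 5)*(h + 1)*(h - 1)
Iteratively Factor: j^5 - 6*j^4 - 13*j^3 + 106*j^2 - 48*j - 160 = (j - 2)*(j^4 - 4*j^3 - 21*j^2 + 64*j + 80) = (j - 4)*(j - 2)*(j^3 - 21*j - 20) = (j - 4)*(j - 2)*(j + 1)*(j^2 - j - 20) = (j - 4)*(j - 2)*(j + 1)*(j + 4)*(j - 5)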